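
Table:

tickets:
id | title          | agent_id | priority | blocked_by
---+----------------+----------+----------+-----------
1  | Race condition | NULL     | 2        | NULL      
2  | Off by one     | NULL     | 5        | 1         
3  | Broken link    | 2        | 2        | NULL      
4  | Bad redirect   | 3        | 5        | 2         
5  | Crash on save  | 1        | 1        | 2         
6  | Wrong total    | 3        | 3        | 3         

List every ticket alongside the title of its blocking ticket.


This is a self-join: tickets is joined to a second copy of itself, matching each row's blocked_by to another row's id. Use LEFT JOIN so rows with blocked_by=NULL are kept.
  - ticket 1 (Race condition): blocked_by=NULL -> NULL
  - ticket 2 (Off by one): blocked_by=1 -> Race condition
  - ticket 3 (Broken link): blocked_by=NULL -> NULL
  - ticket 4 (Bad redirect): blocked_by=2 -> Off by one
  - ticket 5 (Crash on save): blocked_by=2 -> Off by one
  - ticket 6 (Wrong total): blocked_by=3 -> Broken link

SQL:
SELECT a.title AS item, b.title AS blocked_by
FROM tickets a
LEFT JOIN tickets b ON a.blocked_by = b.id

Result:
item           | blocked_by    
---------------+---------------
Race condition | NULL          
Off by one     | Race condition
Broken link    | NULL          
Bad redirect   | Off by one    
Crash on save  | Off by one    
Wrong total    | Broken link   


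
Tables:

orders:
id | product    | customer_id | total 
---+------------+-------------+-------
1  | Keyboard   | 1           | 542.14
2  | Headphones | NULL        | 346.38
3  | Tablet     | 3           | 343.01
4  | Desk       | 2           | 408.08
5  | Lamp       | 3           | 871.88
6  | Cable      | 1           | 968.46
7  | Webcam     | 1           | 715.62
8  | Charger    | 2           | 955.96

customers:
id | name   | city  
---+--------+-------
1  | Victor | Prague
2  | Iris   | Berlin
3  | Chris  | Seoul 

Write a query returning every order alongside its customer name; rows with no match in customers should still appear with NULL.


LEFT JOIN keeps every row from orders (the left table); where customer_id has no match in customers, the customer columns become NULL. Walk through each order:
  - order 1 (Keyboard): customer_id=1 -> matches Victor
  - order 2 (Headphones): customer_id=NULL, no match -> kept with NULL
  - order 3 (Tablet): customer_id=3 -> matches Chris
  - order 4 (Desk): customer_id=2 -> matches Iris
  - order 5 (Lamp): customer_id=3 -> matches Chris
  - order 6 (Cable): customer_id=1 -> matches Victor
  - order 7 (Webcam): customer_id=1 -> matches Victor
  - order 8 (Charger): customer_id=2 -> matches Iris
All 8 rows appear; 1 has NULL customer.

SQL:
SELECT a.product, b.name AS customer
FROM orders a
LEFT JOIN customers b ON a.customer_id = b.id

Result:
product    | customer
-----------+---------
Keyboard   | Victor  
Headphones | NULL    
Tablet     | Chris   
Desk       | Iris    
Lamp       | Chris   
Cable      | Victor  
Webcam     | Victor  
Charger    | Iris    


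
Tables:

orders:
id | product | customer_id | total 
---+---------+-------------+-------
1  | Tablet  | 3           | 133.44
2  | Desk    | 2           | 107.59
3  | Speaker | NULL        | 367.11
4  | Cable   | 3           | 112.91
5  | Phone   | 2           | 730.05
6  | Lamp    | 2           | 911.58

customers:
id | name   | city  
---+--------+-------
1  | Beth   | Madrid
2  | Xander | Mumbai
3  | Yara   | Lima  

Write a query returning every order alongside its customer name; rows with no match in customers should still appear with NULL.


LEFT JOIN keeps every row from orders (the left table); where customer_id has no match in customers, the customer columns become NULL. Walk through each order:
  - order 1 (Tablet): customer_id=3 -> matches Yara
  - order 2 (Desk): customer_id=2 -> matches Xander
  - order 3 (Speaker): customer_id=NULL, no match -> kept with NULL
  - order 4 (Cable): customer_id=3 -> matches Yara
  - order 5 (Phone): customer_id=2 -> matches Xander
  - order 6 (Lamp): customer_id=2 -> matches Xander
All 6 rows appear; 1 has NULL customer.

SQL:
SELECT a.product, b.name AS customer
FROM orders a
LEFT JOIN customers b ON a.customer_id = b.id

Result:
product | customer
--------+---------
Tablet  | Yara    
Desk    | Xander  
Speaker | NULL    
Cable   | Yara    
Phone   | Xander  
Lamp    | Xander  


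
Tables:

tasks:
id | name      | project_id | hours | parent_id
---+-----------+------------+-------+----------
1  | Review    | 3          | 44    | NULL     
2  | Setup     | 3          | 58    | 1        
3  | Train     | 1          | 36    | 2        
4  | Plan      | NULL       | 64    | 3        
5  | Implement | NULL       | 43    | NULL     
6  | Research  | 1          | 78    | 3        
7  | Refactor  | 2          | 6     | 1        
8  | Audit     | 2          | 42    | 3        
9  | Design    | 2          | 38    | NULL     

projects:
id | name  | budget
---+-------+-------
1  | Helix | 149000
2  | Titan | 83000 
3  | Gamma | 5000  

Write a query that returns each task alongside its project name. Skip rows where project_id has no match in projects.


INNER JOIN keeps only tasks rows whose project_id matches an id in projects. Walk through each task:
  - task 1 (Review): project_id=3 -> matches Gamma
  - task 2 (Setup): project_id=3 -> matches Gamma
  - task 3 (Train): project_id=1 -> matches Helix
  - task 4 (Plan): project_id=NULL, no match -> dropped
  - task 5 (Implement): project_id=NULL, no match -> dropped
  - task 6 (Research): project_id=1 -> matches Helix
  - task 7 (Refactor): project_id=2 -> matches Titan
  - task 8 (Audit): project_id=2 -> matches Titan
  - task 9 (Design): project_id=2 -> matches Titan
So 2 of 9 rows are dropped.

SQL:
SELECT a.name, b.name AS project
FROM tasks a
INNER JOIN projects b ON a.project_id = b.id

Result:
name     | project
---------+--------
Review   | Gamma  
Setup    | Gamma  
Train    | Helix  
Research | Helix  
Refactor | Titan  
Audit    | Titan  
Design   | Titan  


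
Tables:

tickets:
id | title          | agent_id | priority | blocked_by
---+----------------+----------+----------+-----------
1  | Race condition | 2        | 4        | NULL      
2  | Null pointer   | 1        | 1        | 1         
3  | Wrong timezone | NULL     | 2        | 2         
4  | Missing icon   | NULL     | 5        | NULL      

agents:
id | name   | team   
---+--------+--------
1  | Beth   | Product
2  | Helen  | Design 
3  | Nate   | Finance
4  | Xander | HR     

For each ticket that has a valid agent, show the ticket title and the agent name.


INNER JOIN keeps only tickets rows whose agent_id matches an id in agents. Walk through each ticket:
  - ticket 1 (Race condition): agent_id=2 -> matches Helen
  - ticket 2 (Null pointer): agent_id=1 -> matches Beth
  - ticket 3 (Wrong timezone): agent_id=NULL, no match -> dropped
  - ticket 4 (Missing icon): agent_id=NULL, no match -> dropped
So 2 of 4 rows are dropped.

SQL:
SELECT a.title, b.name AS agent
FROM tickets a
INNER JOIN agents b ON a.agent_id = b.id

Result:
title          | agent
---------------+------
Race condition | Helen
Null pointer   | Beth 


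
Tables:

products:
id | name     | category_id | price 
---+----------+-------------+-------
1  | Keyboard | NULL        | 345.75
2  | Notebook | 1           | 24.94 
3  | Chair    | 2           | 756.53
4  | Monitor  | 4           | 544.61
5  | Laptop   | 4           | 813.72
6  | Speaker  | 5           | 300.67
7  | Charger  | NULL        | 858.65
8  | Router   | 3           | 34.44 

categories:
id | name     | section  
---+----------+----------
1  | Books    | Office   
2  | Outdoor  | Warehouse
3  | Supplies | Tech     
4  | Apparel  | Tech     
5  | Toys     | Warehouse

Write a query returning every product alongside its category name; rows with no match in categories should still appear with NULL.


LEFT JOIN keeps every row from products (the left table); where category_id has no match in categories, the category columns become NULL. Walk through each product:
  - product 1 (Keyboard): category_id=NULL, no match -> kept with NULL
  - product 2 (Notebook): category_id=1 -> matches Books
  - product 3 (Chair): category_id=2 -> matches Outdoor
  - product 4 (Monitor): category_id=4 -> matches Apparel
  - product 5 (Laptop): category_id=4 -> matches Apparel
  - product 6 (Speaker): category_id=5 -> matches Toys
  - product 7 (Charger): category_id=NULL, no match -> kept with NULL
  - product 8 (Router): category_id=3 -> matches Supplies
All 8 rows appear; 2 have NULL category.

SQL:
SELECT a.name, b.name AS category
FROM products a
LEFT JOIN categories b ON a.category_id = b.id

Result:
name     | category
---------+---------
Keyboard | NULL    
Notebook | Books   
Chair    | Outdoor 
Monitor  | Apparel 
Laptop   | Apparel 
Speaker  | Toys    
Charger  | NULL    
Router   | Supplies


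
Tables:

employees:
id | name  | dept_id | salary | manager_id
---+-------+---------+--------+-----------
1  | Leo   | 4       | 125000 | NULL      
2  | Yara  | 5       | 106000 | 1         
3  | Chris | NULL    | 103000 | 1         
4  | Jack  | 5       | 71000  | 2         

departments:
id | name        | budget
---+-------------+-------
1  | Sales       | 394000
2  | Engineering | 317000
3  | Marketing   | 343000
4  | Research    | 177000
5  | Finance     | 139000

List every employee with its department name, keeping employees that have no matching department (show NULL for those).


LEFT JOIN keeps every row from employees (the left table); where dept_id has no match in departments, the department columns become NULL. Walk through each employee:
  - employee 1 (Leo): dept_id=4 -> matches Research
  - employee 2 (Yara): dept_id=5 -> matches Finance
  - employee 3 (Chris): dept_id=NULL, no match -> kept with NULL
  - employee 4 (Jack): dept_id=5 -> matches Finance
All 4 rows appear; 1 has NULL department.

SQL:
SELECT a.name, b.name AS department
FROM employees a
LEFT JOIN departments b ON a.dept_id = b.id

Result:
name  | department
------+-----------
Leo   | Research  
Yara  | Finance   
Chris | NULL      
Jack  | Finance   


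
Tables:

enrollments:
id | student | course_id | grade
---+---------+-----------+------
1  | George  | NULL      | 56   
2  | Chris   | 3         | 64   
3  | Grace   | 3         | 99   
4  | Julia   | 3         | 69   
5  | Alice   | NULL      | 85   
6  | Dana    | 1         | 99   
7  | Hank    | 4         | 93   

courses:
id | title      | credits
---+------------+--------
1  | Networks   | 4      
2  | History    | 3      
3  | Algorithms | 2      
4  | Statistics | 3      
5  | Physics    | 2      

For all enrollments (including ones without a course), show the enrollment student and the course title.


LEFT JOIN keeps every row from enrollments (the left table); where course_id has no match in courses, the course columns become NULL. Walk through each enrollment:
  - enrollment 1 (George): course_id=NULL, no match -> kept with NULL
  - enrollment 2 (Chris): course_id=3 -> matches Algorithms
  - enrollment 3 (Grace): course_id=3 -> matches Algorithms
  - enrollment 4 (Julia): course_id=3 -> matches Algorithms
  - enrollment 5 (Alice): course_id=NULL, no match -> kept with NULL
  - enrollment 6 (Dana): course_id=1 -> matches Networks
  - enrollment 7 (Hank): course_id=4 -> matches Statistics
All 7 rows appear; 2 have NULL course.

SQL:
SELECT a.student, b.title AS course
FROM enrollments a
LEFT JOIN courses b ON a.course_id = b.id

Result:
student | course    
--------+-----------
George  | NULL      
Chris   | Algorithms
Grace   | Algorithms
Julia   | Algorithms
Alice   | NULL      
Dana    | Networks  
Hank    | Statistics


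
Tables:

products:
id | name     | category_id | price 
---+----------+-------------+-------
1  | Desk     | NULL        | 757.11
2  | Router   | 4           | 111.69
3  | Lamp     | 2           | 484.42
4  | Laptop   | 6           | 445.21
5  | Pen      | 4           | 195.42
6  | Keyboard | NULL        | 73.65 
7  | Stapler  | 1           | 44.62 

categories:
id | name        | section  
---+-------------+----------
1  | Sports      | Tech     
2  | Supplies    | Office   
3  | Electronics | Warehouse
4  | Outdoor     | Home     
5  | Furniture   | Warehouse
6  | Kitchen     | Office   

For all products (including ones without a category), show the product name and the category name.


LEFT JOIN keeps every row from products (the left table); where category_id has no match in categories, the category columns become NULL. Walk through each product:
  - product 1 (Desk): category_id=NULL, no match -> kept with NULL
  - product 2 (Router): category_id=4 -> matches Outdoor
  - product 3 (Lamp): category_id=2 -> matches Supplies
  - product 4 (Laptop): category_id=6 -> matches Kitchen
  - product 5 (Pen): category_id=4 -> matches Outdoor
  - product 6 (Keyboard): category_id=NULL, no match -> kept with NULL
  - product 7 (Stapler): category_id=1 -> matches Sports
All 7 rows appear; 2 have NULL category.

SQL:
SELECT a.name, b.name AS category
FROM products a
LEFT JOIN categories b ON a.category_id = b.id

Result:
name     | category
---------+---------
Desk     | NULL    
Router   | Outdoor 
Lamp     | Supplies
Laptop   | Kitchen 
Pen      | Outdoor 
Keyboard | NULL    
Stapler  | Sports  


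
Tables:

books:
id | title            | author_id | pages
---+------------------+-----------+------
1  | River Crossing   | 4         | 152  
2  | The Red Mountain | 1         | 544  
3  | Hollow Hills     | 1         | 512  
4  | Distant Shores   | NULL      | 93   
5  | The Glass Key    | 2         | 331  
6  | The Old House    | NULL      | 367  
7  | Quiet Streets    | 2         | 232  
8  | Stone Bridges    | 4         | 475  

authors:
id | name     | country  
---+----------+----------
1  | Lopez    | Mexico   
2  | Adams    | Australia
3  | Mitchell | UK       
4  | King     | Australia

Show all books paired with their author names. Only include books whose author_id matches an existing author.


INNER JOIN keeps only books rows whose author_id matches an id in authors. Walk through each book:
  - book 1 (River Crossing): author_id=4 -> matches King
  - book 2 (The Red Mountain): author_id=1 -> matches Lopez
  - book 3 (Hollow Hills): author_id=1 -> matches Lopez
  - book 4 (Distant Shores): author_id=NULL, no match -> dropped
  - book 5 (The Glass Key): author_id=2 -> matches Adams
  - book 6 (The Old House): author_id=NULL, no match -> dropped
  - book 7 (Quiet Streets): author_id=2 -> matches Adams
  - book 8 (Stone Bridges): author_id=4 -> matches King
So 2 of 8 rows are dropped.

SQL:
SELECT a.title, b.name AS author
FROM books a
INNER JOIN authors b ON a.author_id = b.id

Result:
title            | author
-----------------+-------
River Crossing   | King  
The Red Mountain | Lopez 
Hollow Hills     | Lopez 
The Glass Key    | Adams 
Quiet Streets    | Adams 
Stone Bridges    | King  


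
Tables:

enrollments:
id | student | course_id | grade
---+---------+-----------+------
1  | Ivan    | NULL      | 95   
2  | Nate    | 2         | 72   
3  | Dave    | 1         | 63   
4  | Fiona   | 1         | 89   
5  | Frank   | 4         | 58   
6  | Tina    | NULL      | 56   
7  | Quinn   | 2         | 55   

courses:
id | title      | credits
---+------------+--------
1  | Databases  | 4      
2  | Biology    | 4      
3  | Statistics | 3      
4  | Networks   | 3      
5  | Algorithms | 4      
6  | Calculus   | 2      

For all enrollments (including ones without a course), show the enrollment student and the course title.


LEFT JOIN keeps every row from enrollments (the left table); where course_id has no match in courses, the course columns become NULL. Walk through each enrollment:
  - enrollment 1 (Ivan): course_id=NULL, no match -> kept with NULL
  - enrollment 2 (Nate): course_id=2 -> matches Biology
  - enrollment 3 (Dave): course_id=1 -> matches Databases
  - enrollment 4 (Fiona): course_id=1 -> matches Databases
  - enrollment 5 (Frank): course_id=4 -> matches Networks
  - enrollment 6 (Tina): course_id=NULL, no match -> kept with NULL
  - enrollment 7 (Quinn): course_id=2 -> matches Biology
All 7 rows appear; 2 have NULL course.

SQL:
SELECT a.student, b.title AS course
FROM enrollments a
LEFT JOIN courses b ON a.course_id = b.id

Result:
student | course   
--------+----------
Ivan    | NULL     
Nate    | Biology  
Dave    | Databases
Fiona   | Databases
Frank   | Networks 
Tina    | NULL     
Quinn   | Biology  


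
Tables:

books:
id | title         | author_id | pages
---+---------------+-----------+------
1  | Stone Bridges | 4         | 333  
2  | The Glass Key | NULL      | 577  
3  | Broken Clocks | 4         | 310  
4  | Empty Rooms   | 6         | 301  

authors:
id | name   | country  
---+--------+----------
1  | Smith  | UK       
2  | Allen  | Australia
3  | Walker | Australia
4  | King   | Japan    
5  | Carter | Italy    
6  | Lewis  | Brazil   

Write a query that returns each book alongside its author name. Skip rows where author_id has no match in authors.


INNER JOIN keeps only books rows whose author_id matches an id in authors. Walk through each book:
  - book 1 (Stone Bridges): author_id=4 -> matches King
  - book 2 (The Glass Key): author_id=NULL, no match -> dropped
  - book 3 (Broken Clocks): author_id=4 -> matches King
  - book 4 (Empty Rooms): author_id=6 -> matches Lewis
So 1 of 4 rows is dropped.

SQL:
SELECT a.title, b.name AS author
FROM books a
INNER JOIN authors b ON a.author_id = b.id

Result:
title         | author
--------------+-------
Stone Bridges | King  
Broken Clocks | King  
Empty Rooms   | Lewis 


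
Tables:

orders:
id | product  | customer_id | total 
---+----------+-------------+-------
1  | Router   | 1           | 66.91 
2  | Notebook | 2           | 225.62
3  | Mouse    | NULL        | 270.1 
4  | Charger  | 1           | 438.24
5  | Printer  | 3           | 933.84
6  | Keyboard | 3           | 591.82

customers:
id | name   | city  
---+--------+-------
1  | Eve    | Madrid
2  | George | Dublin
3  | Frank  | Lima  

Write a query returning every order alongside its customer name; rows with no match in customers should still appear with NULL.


LEFT JOIN keeps every row from orders (the left table); where customer_id has no match in customers, the customer columns become NULL. Walk through each order:
  - order 1 (Router): customer_id=1 -> matches Eve
  - order 2 (Notebook): customer_id=2 -> matches George
  - order 3 (Mouse): customer_id=NULL, no match -> kept with NULL
  - order 4 (Charger): customer_id=1 -> matches Eve
  - order 5 (Printer): customer_id=3 -> matches Frank
  - order 6 (Keyboard): customer_id=3 -> matches Frank
All 6 rows appear; 1 has NULL customer.

SQL:
SELECT a.product, b.name AS customer
FROM orders a
LEFT JOIN customers b ON a.customer_id = b.id

Result:
product  | customer
---------+---------
Router   | Eve     
Notebook | George  
Mouse    | NULL    
Charger  | Eve     
Printer  | Frank   
Keyboard | Frank   


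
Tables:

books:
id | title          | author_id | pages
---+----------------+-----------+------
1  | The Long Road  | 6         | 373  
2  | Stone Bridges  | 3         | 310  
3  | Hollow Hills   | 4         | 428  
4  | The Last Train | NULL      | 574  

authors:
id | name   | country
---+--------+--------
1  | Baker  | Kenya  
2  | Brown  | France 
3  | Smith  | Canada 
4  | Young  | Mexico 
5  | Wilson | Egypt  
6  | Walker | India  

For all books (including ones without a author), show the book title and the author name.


LEFT JOIN keeps every row from books (the left table); where author_id has no match in authors, the author columns become NULL. Walk through each book:
  - book 1 (The Long Road): author_id=6 -> matches Walker
  - book 2 (Stone Bridges): author_id=3 -> matches Smith
  - book 3 (Hollow Hills): author_id=4 -> matches Young
  - book 4 (The Last Train): author_id=NULL, no match -> kept with NULL
All 4 rows appear; 1 has NULL author.

SQL:
SELECT a.title, b.name AS author
FROM books a
LEFT JOIN authors b ON a.author_id = b.id

Result:
title          | author
---------------+-------
The Long Road  | Walker
Stone Bridges  | Smith 
Hollow Hills   | Young 
The Last Train | NULL  


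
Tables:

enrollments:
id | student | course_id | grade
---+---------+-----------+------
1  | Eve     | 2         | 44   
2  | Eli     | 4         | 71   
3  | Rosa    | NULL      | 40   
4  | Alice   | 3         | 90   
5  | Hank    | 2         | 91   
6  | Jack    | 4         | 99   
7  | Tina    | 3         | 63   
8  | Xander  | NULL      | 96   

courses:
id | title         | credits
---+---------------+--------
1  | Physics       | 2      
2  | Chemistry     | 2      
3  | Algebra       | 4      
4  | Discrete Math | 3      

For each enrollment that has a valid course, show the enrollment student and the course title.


INNER JOIN keeps only enrollments rows whose course_id matches an id in courses. Walk through each enrollment:
  - enrollment 1 (Eve): course_id=2 -> matches Chemistry
  - enrollment 2 (Eli): course_id=4 -> matches Discrete Math
  - enrollment 3 (Rosa): course_id=NULL, no match -> dropped
  - enrollment 4 (Alice): course_id=3 -> matches Algebra
  - enrollment 5 (Hank): course_id=2 -> matches Chemistry
  - enrollment 6 (Jack): course_id=4 -> matches Discrete Math
  - enrollment 7 (Tina): course_id=3 -> matches Algebra
  - enrollment 8 (Xander): course_id=NULL, no match -> dropped
So 2 of 8 rows are dropped.

SQL:
SELECT a.student, b.title AS course
FROM enrollments a
INNER JOIN courses b ON a.course_id = b.id

Result:
student | course       
--------+--------------
Eve     | Chemistry    
Eli     | Discrete Math
Alice   | Algebra      
Hank    | Chemistry    
Jack    | Discrete Math
Tina    | Algebra      


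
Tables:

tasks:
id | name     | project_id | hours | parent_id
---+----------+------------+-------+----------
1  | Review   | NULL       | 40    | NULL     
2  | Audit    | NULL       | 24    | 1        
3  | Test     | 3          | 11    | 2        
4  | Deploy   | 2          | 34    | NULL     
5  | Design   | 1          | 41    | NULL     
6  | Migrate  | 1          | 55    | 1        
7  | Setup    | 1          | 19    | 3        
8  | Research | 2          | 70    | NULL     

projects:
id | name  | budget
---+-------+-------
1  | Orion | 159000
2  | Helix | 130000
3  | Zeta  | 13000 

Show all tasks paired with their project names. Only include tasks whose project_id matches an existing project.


INNER JOIN keeps only tasks rows whose project_id matches an id in projects. Walk through each task:
  - task 1 (Review): project_id=NULL, no match -> dropped
  - task 2 (Audit): project_id=NULL, no match -> dropped
  - task 3 (Test): project_id=3 -> matches Zeta
  - task 4 (Deploy): project_id=2 -> matches Helix
  - task 5 (Design): project_id=1 -> matches Orion
  - task 6 (Migrate): project_id=1 -> matches Orion
  - task 7 (Setup): project_id=1 -> matches Orion
  - task 8 (Research): project_id=2 -> matches Helix
So 2 of 8 rows are dropped.

SQL:
SELECT a.name, b.name AS project
FROM tasks a
INNER JOIN projects b ON a.project_id = b.id

Result:
name     | project
---------+--------
Test     | Zeta   
Deploy   | Helix  
Design   | Orion  
Migrate  | Orion  
Setup    | Orion  
Research | Helix  


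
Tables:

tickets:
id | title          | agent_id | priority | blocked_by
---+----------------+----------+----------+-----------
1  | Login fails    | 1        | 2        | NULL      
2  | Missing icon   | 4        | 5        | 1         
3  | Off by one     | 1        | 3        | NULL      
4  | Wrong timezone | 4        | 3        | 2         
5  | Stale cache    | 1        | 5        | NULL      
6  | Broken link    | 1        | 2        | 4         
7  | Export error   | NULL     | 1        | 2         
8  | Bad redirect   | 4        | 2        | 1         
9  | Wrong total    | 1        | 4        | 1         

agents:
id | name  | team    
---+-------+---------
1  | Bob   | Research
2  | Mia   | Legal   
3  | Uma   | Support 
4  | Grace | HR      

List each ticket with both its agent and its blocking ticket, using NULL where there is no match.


Two LEFT JOINs from the same base table tickets: one to agents via agent_id, one to tickets itself via blocked_by. Both are LEFT so every ticket is preserved.
Match against agents:
  - ticket 1 (Login fails): agent_id=1 -> matches Bob
  - ticket 2 (Missing icon): agent_id=4 -> matches Grace
  - ticket 3 (Off by one): agent_id=1 -> matches Bob
  - ticket 4 (Wrong timezone): agent_id=4 -> matches Grace
  - ticket 5 (Stale cache): agent_id=1 -> matches Bob
  - ticket 6 (Broken link): agent_id=1 -> matches Bob
  - ticket 7 (Export error): agent_id=NULL, no match -> kept with NULL
  - ticket 8 (Bad redirect): agent_id=4 -> matches Grace
  - ticket 9 (Wrong total): agent_id=1 -> matches Bob
Match against tickets (self):
  - ticket 1 (Login fails): blocked_by=NULL -> NULL
  - ticket 2 (Missing icon): blocked_by=1 -> Login fails
  - ticket 3 (Off by one): blocked_by=NULL -> NULL
  - ticket 4 (Wrong timezone): blocked_by=2 -> Missing icon
  - ticket 5 (Stale cache): blocked_by=NULL -> NULL
  - ticket 6 (Broken link): blocked_by=4 -> Wrong timezone
  - ticket 7 (Export error): blocked_by=2 -> Missing icon
  - ticket 8 (Bad redirect): blocked_by=1 -> Login fails
  - ticket 9 (Wrong total): blocked_by=1 -> Login fails

SQL:
SELECT a.title, b.name AS agent, c.title AS blocked_by
FROM tickets a
LEFT JOIN agents b ON a.agent_id = b.id
LEFT JOIN tickets c ON a.blocked_by = c.id

Result:
title          | agent | blocked_by    
---------------+-------+---------------
Login fails    | Bob   | NULL          
Missing icon   | Grace | Login fails   
Off by one     | Bob   | NULL          
Wrong timezone | Grace | Missing icon  
Stale cache    | Bob   | NULL          
Broken link    | Bob   | Wrong timezone
Export error   | NULL  | Missing icon  
Bad redirect   | Grace | Login fails   
Wrong total    | Bob   | Login fails   


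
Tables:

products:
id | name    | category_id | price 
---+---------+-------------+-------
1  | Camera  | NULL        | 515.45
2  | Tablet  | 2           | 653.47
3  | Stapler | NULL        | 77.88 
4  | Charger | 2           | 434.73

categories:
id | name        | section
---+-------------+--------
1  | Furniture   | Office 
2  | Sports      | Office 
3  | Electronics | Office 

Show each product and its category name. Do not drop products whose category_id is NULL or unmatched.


LEFT JOIN keeps every row from products (the left table); where category_id has no match in categories, the category columns become NULL. Walk through each product:
  - product 1 (Camera): category_id=NULL, no match -> kept with NULL
  - product 2 (Tablet): category_id=2 -> matches Sports
  - product 3 (Stapler): category_id=NULL, no match -> kept with NULL
  - product 4 (Charger): category_id=2 -> matches Sports
All 4 rows appear; 2 have NULL category.

SQL:
SELECT a.name, b.name AS category
FROM products a
LEFT JOIN categories b ON a.category_id = b.id

Result:
name    | category
--------+---------
Camera  | NULL    
Tablet  | Sports  
Stapler | NULL    
Charger | Sports  


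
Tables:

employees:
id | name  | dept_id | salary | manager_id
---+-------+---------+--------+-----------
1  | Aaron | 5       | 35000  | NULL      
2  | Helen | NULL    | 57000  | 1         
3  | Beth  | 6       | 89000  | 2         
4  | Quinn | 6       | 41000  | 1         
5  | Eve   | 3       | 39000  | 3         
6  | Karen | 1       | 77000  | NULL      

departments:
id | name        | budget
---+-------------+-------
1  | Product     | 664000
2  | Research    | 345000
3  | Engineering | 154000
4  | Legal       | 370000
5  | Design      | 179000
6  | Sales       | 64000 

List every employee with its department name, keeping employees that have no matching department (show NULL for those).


LEFT JOIN keeps every row from employees (the left table); where dept_id has no match in departments, the department columns become NULL. Walk through each employee:
  - employee 1 (Aaron): dept_id=5 -> matches Design
  - employee 2 (Helen): dept_id=NULL, no match -> kept with NULL
  - employee 3 (Beth): dept_id=6 -> matches Sales
  - employee 4 (Quinn): dept_id=6 -> matches Sales
  - employee 5 (Eve): dept_id=3 -> matches Engineering
  - employee 6 (Karen): dept_id=1 -> matches Product
All 6 rows appear; 1 has NULL department.

SQL:
SELECT a.name, b.name AS department
FROM employees a
LEFT JOIN departments b ON a.dept_id = b.id

Result:
name  | department 
------+------------
Aaron | Design     
Helen | NULL       
Beth  | Sales      
Quinn | Sales      
Eve   | Engineering
Karen | Product    


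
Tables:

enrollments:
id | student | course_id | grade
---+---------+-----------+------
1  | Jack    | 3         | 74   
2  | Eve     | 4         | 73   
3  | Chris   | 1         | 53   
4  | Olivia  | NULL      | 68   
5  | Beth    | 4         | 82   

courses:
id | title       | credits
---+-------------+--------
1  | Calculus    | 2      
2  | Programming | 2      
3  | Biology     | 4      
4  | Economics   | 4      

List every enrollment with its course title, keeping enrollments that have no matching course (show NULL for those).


LEFT JOIN keeps every row from enrollments (the left table); where course_id has no match in courses, the course columns become NULL. Walk through each enrollment:
  - enrollment 1 (Jack): course_id=3 -> matches Biology
  - enrollment 2 (Eve): course_id=4 -> matches Economics
  - enrollment 3 (Chris): course_id=1 -> matches Calculus
  - enrollment 4 (Olivia): course_id=NULL, no match -> kept with NULL
  - enrollment 5 (Beth): course_id=4 -> matches Economics
All 5 rows appear; 1 has NULL course.

SQL:
SELECT a.student, b.title AS course
FROM enrollments a
LEFT JOIN courses b ON a.course_id = b.id

Result:
student | course   
--------+----------
Jack    | Biology  
Eve     | Economics
Chris   | Calculus 
Olivia  | NULL     
Beth    | Economics


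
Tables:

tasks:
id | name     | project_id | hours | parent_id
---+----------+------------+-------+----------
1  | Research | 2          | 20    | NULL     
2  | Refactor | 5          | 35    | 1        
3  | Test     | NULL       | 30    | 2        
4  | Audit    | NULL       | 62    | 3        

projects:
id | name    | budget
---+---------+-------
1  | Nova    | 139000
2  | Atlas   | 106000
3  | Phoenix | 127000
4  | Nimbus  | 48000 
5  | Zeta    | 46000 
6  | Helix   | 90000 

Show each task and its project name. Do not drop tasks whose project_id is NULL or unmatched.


LEFT JOIN keeps every row from tasks (the left table); where project_id has no match in projects, the project columns become NULL. Walk through each task:
  - task 1 (Research): project_id=2 -> matches Atlas
  - task 2 (Refactor): project_id=5 -> matches Zeta
  - task 3 (Test): project_id=NULL, no match -> kept with NULL
  - task 4 (Audit): project_id=NULL, no match -> kept with NULL
All 4 rows appear; 2 have NULL project.

SQL:
SELECT a.name, b.name AS project
FROM tasks a
LEFT JOIN projects b ON a.project_id = b.id

Result:
name     | project
---------+--------
Research | Atlas  
Refactor | Zeta   
Test     | NULL   
Audit    | NULL   


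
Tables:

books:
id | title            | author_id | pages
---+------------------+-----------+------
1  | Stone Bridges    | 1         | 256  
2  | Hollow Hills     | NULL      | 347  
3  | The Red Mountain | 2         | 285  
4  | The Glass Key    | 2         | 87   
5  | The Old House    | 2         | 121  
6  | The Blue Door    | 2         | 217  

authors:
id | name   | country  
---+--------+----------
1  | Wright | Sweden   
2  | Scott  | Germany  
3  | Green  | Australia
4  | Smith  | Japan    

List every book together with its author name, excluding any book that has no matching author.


INNER JOIN keeps only books rows whose author_id matches an id in authors. Walk through each book:
  - book 1 (Stone Bridges): author_id=1 -> matches Wright
  - book 2 (Hollow Hills): author_id=NULL, no match -> dropped
  - book 3 (The Red Mountain): author_id=2 -> matches Scott
  - book 4 (The Glass Key): author_id=2 -> matches Scott
  - book 5 (The Old House): author_id=2 -> matches Scott
  - book 6 (The Blue Door): author_id=2 -> matches Scott
So 1 of 6 rows is dropped.

SQL:
SELECT a.title, b.name AS author
FROM books a
INNER JOIN authors b ON a.author_id = b.id

Result:
title            | author
-----------------+-------
Stone Bridges    | Wright
The Red Mountain | Scott 
The Glass Key    | Scott 
The Old House    | Scott 
The Blue Door    | Scott 


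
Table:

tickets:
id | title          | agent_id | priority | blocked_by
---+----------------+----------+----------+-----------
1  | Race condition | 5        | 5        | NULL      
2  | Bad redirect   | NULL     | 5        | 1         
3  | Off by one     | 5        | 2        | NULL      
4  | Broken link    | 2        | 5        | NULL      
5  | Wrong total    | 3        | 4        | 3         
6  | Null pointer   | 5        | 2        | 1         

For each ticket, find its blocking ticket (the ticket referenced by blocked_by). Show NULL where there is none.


This is a self-join: tickets is joined to a second copy of itself, matching each row's blocked_by to another row's id. Use LEFT JOIN so rows with blocked_by=NULL are kept.
  - ticket 1 (Race condition): blocked_by=NULL -> NULL
  - ticket 2 (Bad redirect): blocked_by=1 -> Race condition
  - ticket 3 (Off by one): blocked_by=NULL -> NULL
  - ticket 4 (Broken link): blocked_by=NULL -> NULL
  - ticket 5 (Wrong total): blocked_by=3 -> Off by one
  - ticket 6 (Null pointer): blocked_by=1 -> Race condition

SQL:
SELECT a.title AS item, b.title AS blocked_by
FROM tickets a
LEFT JOIN tickets b ON a.blocked_by = b.id

Result:
item           | blocked_by    
---------------+---------------
Race condition | NULL          
Bad redirect   | Race condition
Off by one     | NULL          
Broken link    | NULL          
Wrong total    | Off by one    
Null pointer   | Race condition


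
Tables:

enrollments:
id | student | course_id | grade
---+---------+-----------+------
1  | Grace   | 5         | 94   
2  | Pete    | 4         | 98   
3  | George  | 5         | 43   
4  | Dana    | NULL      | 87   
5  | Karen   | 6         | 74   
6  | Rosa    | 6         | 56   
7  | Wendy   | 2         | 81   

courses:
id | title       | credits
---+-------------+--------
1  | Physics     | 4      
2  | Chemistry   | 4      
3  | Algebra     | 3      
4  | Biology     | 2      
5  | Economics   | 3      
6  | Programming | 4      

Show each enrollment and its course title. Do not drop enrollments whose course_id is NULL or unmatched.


LEFT JOIN keeps every row from enrollments (the left table); where course_id has no match in courses, the course columns become NULL. Walk through each enrollment:
  - enrollment 1 (Grace): course_id=5 -> matches Economics
  - enrollment 2 (Pete): course_id=4 -> matches Biology
  - enrollment 3 (George): course_id=5 -> matches Economics
  - enrollment 4 (Dana): course_id=NULL, no match -> kept with NULL
  - enrollment 5 (Karen): course_id=6 -> matches Programming
  - enrollment 6 (Rosa): course_id=6 -> matches Programming
  - enrollment 7 (Wendy): course_id=2 -> matches Chemistry
All 7 rows appear; 1 has NULL course.

SQL:
SELECT a.student, b.title AS course
FROM enrollments a
LEFT JOIN courses b ON a.course_id = b.id

Result:
student | course     
--------+------------
Grace   | Economics  
Pete    | Biology    
George  | Economics  
Dana    | NULL       
Karen   | Programming
Rosa    | Programming
Wendy   | Chemistry  


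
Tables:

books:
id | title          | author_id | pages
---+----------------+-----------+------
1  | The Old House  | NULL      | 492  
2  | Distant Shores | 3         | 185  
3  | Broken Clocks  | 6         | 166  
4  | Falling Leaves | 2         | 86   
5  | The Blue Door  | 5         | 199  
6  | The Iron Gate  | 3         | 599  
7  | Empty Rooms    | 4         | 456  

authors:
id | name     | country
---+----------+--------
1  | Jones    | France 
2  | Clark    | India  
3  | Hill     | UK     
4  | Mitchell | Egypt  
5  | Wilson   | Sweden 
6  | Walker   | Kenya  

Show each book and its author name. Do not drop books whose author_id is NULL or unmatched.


LEFT JOIN keeps every row from books (the left table); where author_id has no match in authors, the author columns become NULL. Walk through each book:
  - book 1 (The Old House): author_id=NULL, no match -> kept with NULL
  - book 2 (Distant Shores): author_id=3 -> matches Hill
  - book 3 (Broken Clocks): author_id=6 -> matches Walker
  - book 4 (Falling Leaves): author_id=2 -> matches Clark
  - book 5 (The Blue Door): author_id=5 -> matches Wilson
  - book 6 (The Iron Gate): author_id=3 -> matches Hill
  - book 7 (Empty Rooms): author_id=4 -> matches Mitchell
All 7 rows appear; 1 has NULL author.

SQL:
SELECT a.title, b.name AS author
FROM books a
LEFT JOIN authors b ON a.author_id = b.id

Result:
title          | author  
---------------+---------
The Old House  | NULL    
Distant Shores | Hill    
Broken Clocks  | Walker  
Falling Leaves | Clark   
The Blue Door  | Wilson  
The Iron Gate  | Hill    
Empty Rooms    | Mitchell


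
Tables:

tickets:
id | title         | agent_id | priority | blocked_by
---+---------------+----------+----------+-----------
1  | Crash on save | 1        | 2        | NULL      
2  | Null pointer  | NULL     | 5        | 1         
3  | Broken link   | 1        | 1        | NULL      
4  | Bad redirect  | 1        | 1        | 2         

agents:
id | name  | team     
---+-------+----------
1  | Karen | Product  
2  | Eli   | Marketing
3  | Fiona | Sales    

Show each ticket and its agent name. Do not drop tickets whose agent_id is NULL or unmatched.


LEFT JOIN keeps every row from tickets (the left table); where agent_id has no match in agents, the agent columns become NULL. Walk through each ticket:
  - ticket 1 (Crash on save): agent_id=1 -> matches Karen
  - ticket 2 (Null pointer): agent_id=NULL, no match -> kept with NULL
  - ticket 3 (Broken link): agent_id=1 -> matches Karen
  - ticket 4 (Bad redirect): agent_id=1 -> matches Karen
All 4 rows appear; 1 has NULL agent.

SQL:
SELECT a.title, b.name AS agent
FROM tickets a
LEFT JOIN agents b ON a.agent_id = b.id

Result:
title         | agent
--------------+------
Crash on save | Karen
Null pointer  | NULL 
Broken link   | Karen
Bad redirect  | Karen


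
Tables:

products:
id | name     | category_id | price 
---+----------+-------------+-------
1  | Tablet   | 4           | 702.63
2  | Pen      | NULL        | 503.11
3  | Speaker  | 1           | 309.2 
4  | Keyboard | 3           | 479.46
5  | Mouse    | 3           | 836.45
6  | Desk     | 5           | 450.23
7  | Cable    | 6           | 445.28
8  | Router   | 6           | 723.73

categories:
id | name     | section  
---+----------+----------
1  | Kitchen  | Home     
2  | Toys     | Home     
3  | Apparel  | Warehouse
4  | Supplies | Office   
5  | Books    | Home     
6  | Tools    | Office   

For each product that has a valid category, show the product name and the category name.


INNER JOIN keeps only products rows whose category_id matches an id in categories. Walk through each product:
  - product 1 (Tablet): category_id=4 -> matches Supplies
  - product 2 (Pen): category_id=NULL, no match -> dropped
  - product 3 (Speaker): category_id=1 -> matches Kitchen
  - product 4 (Keyboard): category_id=3 -> matches Apparel
  - product 5 (Mouse): category_id=3 -> matches Apparel
  - product 6 (Desk): category_id=5 -> matches Books
  - product 7 (Cable): category_id=6 -> matches Tools
  - product 8 (Router): category_id=6 -> matches Tools
So 1 of 8 rows is dropped.

SQL:
SELECT a.name, b.name AS category
FROM products a
INNER JOIN categories b ON a.category_id = b.id

Result:
name     | category
---------+---------
Tablet   | Supplies
Speaker  | Kitchen 
Keyboard | Apparel 
Mouse    | Apparel 
Desk     | Books   
Cable    | Tools   
Router   | Tools   


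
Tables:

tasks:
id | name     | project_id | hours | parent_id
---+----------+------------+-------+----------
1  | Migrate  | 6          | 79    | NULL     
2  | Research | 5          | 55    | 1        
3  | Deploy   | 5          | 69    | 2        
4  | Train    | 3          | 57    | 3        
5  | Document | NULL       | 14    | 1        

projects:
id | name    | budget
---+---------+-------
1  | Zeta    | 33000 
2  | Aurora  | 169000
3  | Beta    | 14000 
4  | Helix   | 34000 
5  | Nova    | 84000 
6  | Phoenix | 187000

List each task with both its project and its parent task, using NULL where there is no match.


Two LEFT JOINs from the same base table tasks: one to projects via project_id, one to tasks itself via parent_id. Both are LEFT so every task is preserved.
Match against projects:
  - task 1 (Migrate): project_id=6 -> matches Phoenix
  - task 2 (Research): project_id=5 -> matches Nova
  - task 3 (Deploy): project_id=5 -> matches Nova
  - task 4 (Train): project_id=3 -> matches Beta
  - task 5 (Document): project_id=NULL, no match -> kept with NULL
Match against tasks (self):
  - task 1 (Migrate): parent_id=NULL -> NULL
  - task 2 (Research): parent_id=1 -> Migrate
  - task 3 (Deploy): parent_id=2 -> Research
  - task 4 (Train): parent_id=3 -> Deploy
  - task 5 (Document): parent_id=1 -> Migrate

SQL:
SELECT a.name, b.name AS project, c.name AS parent
FROM tasks a
LEFT JOIN projects b ON a.project_id = b.id
LEFT JOIN tasks c ON a.parent_id = c.id

Result:
name     | project | parent  
---------+---------+---------
Migrate  | Phoenix | NULL    
Research | Nova    | Migrate 
Deploy   | Nova    | Research
Train    | Beta    | Deploy  
Document | NULL    | Migrate 
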